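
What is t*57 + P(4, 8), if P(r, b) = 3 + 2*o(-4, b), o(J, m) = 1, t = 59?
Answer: 3368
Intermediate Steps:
P(r, b) = 5 (P(r, b) = 3 + 2*1 = 3 + 2 = 5)
t*57 + P(4, 8) = 59*57 + 5 = 3363 + 5 = 3368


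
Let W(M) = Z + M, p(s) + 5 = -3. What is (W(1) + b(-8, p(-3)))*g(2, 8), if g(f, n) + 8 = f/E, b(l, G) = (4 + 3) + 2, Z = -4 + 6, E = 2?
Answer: -84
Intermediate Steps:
p(s) = -8 (p(s) = -5 - 3 = -8)
Z = 2
b(l, G) = 9 (b(l, G) = 7 + 2 = 9)
g(f, n) = -8 + f/2
W(M) = 2 + M
(W(1) + b(-8, p(-3)))*g(2, 8) = ((2 + 1) + 9)*(-8 + (1/2)*2) = (3 + 9)*(-8 + 1) = 12*(-7) = -84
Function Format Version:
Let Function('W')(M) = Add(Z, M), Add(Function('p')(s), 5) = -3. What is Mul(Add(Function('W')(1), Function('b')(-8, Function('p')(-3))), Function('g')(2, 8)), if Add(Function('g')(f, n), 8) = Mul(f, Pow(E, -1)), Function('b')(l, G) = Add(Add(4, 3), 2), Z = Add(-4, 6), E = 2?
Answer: -84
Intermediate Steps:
Function('p')(s) = -8 (Function('p')(s) = Add(-5, -3) = -8)
Z = 2
Function('b')(l, G) = 9 (Function('b')(l, G) = Add(7, 2) = 9)
Function('g')(f, n) = Add(-8, Mul(Rational(1, 2), f)) (Function('g')(f, n) = Add(-8, Mul(f, Pow(2, -1))) = Add(-8, Mul(f, Rational(1, 2))) = Add(-8, Mul(Rational(1, 2), f)))
Function('W')(M) = Add(2, M)
Mul(Add(Function('W')(1), Function('b')(-8, Function('p')(-3))), Function('g')(2, 8)) = Mul(Add(Add(2, 1), 9), Add(-8, Mul(Rational(1, 2), 2))) = Mul(Add(3, 9), Add(-8, 1)) = Mul(12, -7) = -84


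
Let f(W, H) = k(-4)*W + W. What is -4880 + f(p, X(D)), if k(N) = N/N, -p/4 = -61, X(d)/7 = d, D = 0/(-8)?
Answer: -4392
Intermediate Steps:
D = 0 (D = 0*(-1/8) = 0)
X(d) = 7*d
p = 244 (p = -4*(-61) = 244)
k(N) = 1
f(W, H) = 2*W (f(W, H) = 1*W + W = W + W = 2*W)
-4880 + f(p, X(D)) = -4880 + 2*244 = -4880 + 488 = -4392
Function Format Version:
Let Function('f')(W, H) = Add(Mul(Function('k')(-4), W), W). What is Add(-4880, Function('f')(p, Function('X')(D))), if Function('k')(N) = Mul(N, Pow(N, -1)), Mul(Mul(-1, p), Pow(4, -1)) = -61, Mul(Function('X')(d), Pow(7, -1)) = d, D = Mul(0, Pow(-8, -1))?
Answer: -4392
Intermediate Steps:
D = 0 (D = Mul(0, Rational(-1, 8)) = 0)
Function('X')(d) = Mul(7, d)
p = 244 (p = Mul(-4, -61) = 244)
Function('k')(N) = 1
Function('f')(W, H) = Mul(2, W) (Function('f')(W, H) = Add(Mul(1, W), W) = Add(W, W) = Mul(2, W))
Add(-4880, Function('f')(p, Function('X')(D))) = Add(-4880, Mul(2, 244)) = Add(-4880, 488) = -4392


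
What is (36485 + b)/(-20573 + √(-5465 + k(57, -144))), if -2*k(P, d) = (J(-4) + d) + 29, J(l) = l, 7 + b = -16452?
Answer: -48469988/49794557 - 1178*I*√21622/49794557 ≈ -0.9734 - 0.0034787*I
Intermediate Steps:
b = -16459 (b = -7 - 16452 = -16459)
k(P, d) = -25/2 - d/2 (k(P, d) = -((-4 + d) + 29)/2 = -(25 + d)/2 = -25/2 - d/2)
(36485 + b)/(-20573 + √(-5465 + k(57, -144))) = (36485 - 16459)/(-20573 + √(-5465 + (-25/2 - ½*(-144)))) = 20026/(-20573 + √(-5465 + (-25/2 + 72))) = 20026/(-20573 + √(-5465 + 119/2)) = 20026/(-20573 + √(-10811/2)) = 20026/(-20573 + I*√21622/2)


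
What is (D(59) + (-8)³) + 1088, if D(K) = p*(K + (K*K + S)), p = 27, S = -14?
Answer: 95778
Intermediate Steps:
D(K) = -378 + 27*K + 27*K² (D(K) = 27*(K + (K*K - 14)) = 27*(K + (K² - 14)) = 27*(K + (-14 + K²)) = 27*(-14 + K + K²) = -378 + 27*K + 27*K²)
(D(59) + (-8)³) + 1088 = ((-378 + 27*59 + 27*59²) + (-8)³) + 1088 = ((-378 + 1593 + 27*3481) - 512) + 1088 = ((-378 + 1593 + 93987) - 512) + 1088 = (95202 - 512) + 1088 = 94690 + 1088 = 95778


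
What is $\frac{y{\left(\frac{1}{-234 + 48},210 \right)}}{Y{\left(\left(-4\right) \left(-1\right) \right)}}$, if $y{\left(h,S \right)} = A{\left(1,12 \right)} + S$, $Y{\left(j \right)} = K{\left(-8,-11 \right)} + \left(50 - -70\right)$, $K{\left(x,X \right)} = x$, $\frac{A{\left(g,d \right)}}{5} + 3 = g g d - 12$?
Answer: $\frac{195}{112} \approx 1.7411$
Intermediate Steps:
$A{\left(g,d \right)} = -75 + 5 d g^{2}$ ($A{\left(g,d \right)} = -15 + 5 \left(g g d - 12\right) = -15 + 5 \left(g^{2} d - 12\right) = -15 + 5 \left(d g^{2} - 12\right) = -15 + 5 \left(-12 + d g^{2}\right) = -15 + \left(-60 + 5 d g^{2}\right) = -75 + 5 d g^{2}$)
$Y{\left(j \right)} = 112$ ($Y{\left(j \right)} = -8 + \left(50 - -70\right) = -8 + \left(50 + 70\right) = -8 + 120 = 112$)
$y{\left(h,S \right)} = -15 + S$ ($y{\left(h,S \right)} = \left(-75 + 5 \cdot 12 \cdot 1^{2}\right) + S = \left(-75 + 5 \cdot 12 \cdot 1\right) + S = \left(-75 + 60\right) + S = -15 + S$)
$\frac{y{\left(\frac{1}{-234 + 48},210 \right)}}{Y{\left(\left(-4\right) \left(-1\right) \right)}} = \frac{-15 + 210}{112} = 195 \cdot \frac{1}{112} = \frac{195}{112}$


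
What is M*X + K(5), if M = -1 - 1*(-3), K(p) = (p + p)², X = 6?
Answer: 112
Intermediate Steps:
K(p) = 4*p² (K(p) = (2*p)² = 4*p²)
M = 2 (M = -1 + 3 = 2)
M*X + K(5) = 2*6 + 4*5² = 12 + 4*25 = 12 + 100 = 112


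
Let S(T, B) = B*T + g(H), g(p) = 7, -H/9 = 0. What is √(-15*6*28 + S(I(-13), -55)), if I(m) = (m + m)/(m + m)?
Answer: 2*I*√642 ≈ 50.675*I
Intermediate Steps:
H = 0 (H = -9*0 = 0)
I(m) = 1 (I(m) = (2*m)/((2*m)) = (2*m)*(1/(2*m)) = 1)
S(T, B) = 7 + B*T (S(T, B) = B*T + 7 = 7 + B*T)
√(-15*6*28 + S(I(-13), -55)) = √(-15*6*28 + (7 - 55*1)) = √(-90*28 + (7 - 55)) = √(-2520 - 48) = √(-2568) = 2*I*√642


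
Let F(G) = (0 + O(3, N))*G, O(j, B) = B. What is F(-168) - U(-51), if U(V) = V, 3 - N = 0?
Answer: -453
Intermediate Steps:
N = 3 (N = 3 - 1*0 = 3 + 0 = 3)
F(G) = 3*G (F(G) = (0 + 3)*G = 3*G)
F(-168) - U(-51) = 3*(-168) - 1*(-51) = -504 + 51 = -453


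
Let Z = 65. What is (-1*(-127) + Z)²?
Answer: 36864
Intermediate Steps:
(-1*(-127) + Z)² = (-1*(-127) + 65)² = (127 + 65)² = 192² = 36864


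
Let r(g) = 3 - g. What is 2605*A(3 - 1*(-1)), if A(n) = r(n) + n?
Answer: 7815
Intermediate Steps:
A(n) = 3 (A(n) = (3 - n) + n = 3)
2605*A(3 - 1*(-1)) = 2605*3 = 7815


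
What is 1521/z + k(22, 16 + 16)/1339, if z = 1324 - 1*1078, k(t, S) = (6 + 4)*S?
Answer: 705113/109798 ≈ 6.4219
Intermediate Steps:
k(t, S) = 10*S
z = 246 (z = 1324 - 1078 = 246)
1521/z + k(22, 16 + 16)/1339 = 1521/246 + (10*(16 + 16))/1339 = 1521*(1/246) + (10*32)*(1/1339) = 507/82 + 320*(1/1339) = 507/82 + 320/1339 = 705113/109798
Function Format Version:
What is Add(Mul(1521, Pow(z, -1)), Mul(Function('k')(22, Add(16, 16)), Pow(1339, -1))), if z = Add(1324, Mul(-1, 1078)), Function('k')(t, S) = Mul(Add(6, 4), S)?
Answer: Rational(705113, 109798) ≈ 6.4219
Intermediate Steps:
Function('k')(t, S) = Mul(10, S)
z = 246 (z = Add(1324, -1078) = 246)
Add(Mul(1521, Pow(z, -1)), Mul(Function('k')(22, Add(16, 16)), Pow(1339, -1))) = Add(Mul(1521, Pow(246, -1)), Mul(Mul(10, Add(16, 16)), Pow(1339, -1))) = Add(Mul(1521, Rational(1, 246)), Mul(Mul(10, 32), Rational(1, 1339))) = Add(Rational(507, 82), Mul(320, Rational(1, 1339))) = Add(Rational(507, 82), Rational(320, 1339)) = Rational(705113, 109798)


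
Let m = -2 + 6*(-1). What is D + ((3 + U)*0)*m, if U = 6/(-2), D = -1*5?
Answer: -5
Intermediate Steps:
D = -5
m = -8 (m = -2 - 6 = -8)
U = -3 (U = 6*(-½) = -3)
D + ((3 + U)*0)*m = -5 + ((3 - 3)*0)*(-8) = -5 + (0*0)*(-8) = -5 + 0*(-8) = -5 + 0 = -5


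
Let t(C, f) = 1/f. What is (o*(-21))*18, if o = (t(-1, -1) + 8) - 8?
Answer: 378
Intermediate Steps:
o = -1 (o = (1/(-1) + 8) - 8 = (-1 + 8) - 8 = 7 - 8 = -1)
(o*(-21))*18 = -1*(-21)*18 = 21*18 = 378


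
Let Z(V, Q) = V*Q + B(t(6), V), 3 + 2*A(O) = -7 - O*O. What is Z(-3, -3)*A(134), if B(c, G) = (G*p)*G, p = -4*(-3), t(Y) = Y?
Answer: -1051011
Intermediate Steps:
p = 12
B(c, G) = 12*G² (B(c, G) = (G*12)*G = (12*G)*G = 12*G²)
A(O) = -5 - O²/2 (A(O) = -3/2 + (-7 - O*O)/2 = -3/2 + (-7 - O²)/2 = -3/2 + (-7/2 - O²/2) = -5 - O²/2)
Z(V, Q) = 12*V² + Q*V (Z(V, Q) = V*Q + 12*V² = Q*V + 12*V² = 12*V² + Q*V)
Z(-3, -3)*A(134) = (-3*(-3 + 12*(-3)))*(-5 - ½*134²) = (-3*(-3 - 36))*(-5 - ½*17956) = (-3*(-39))*(-5 - 8978) = 117*(-8983) = -1051011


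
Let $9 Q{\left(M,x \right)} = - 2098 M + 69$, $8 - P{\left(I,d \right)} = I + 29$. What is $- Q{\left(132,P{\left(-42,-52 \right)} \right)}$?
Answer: $30763$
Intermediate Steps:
$P{\left(I,d \right)} = -21 - I$ ($P{\left(I,d \right)} = 8 - \left(I + 29\right) = 8 - \left(29 + I\right) = -21 - I$)
$Q{\left(M,x \right)} = \frac{23}{3} - \frac{2098 M}{9}$ ($Q{\left(M,x \right)} = \frac{- 2098 M + 69}{9} = \frac{69 - 2098 M}{9} = \frac{23}{3} - \frac{2098 M}{9}$)
$- Q{\left(132,P{\left(-42,-52 \right)} \right)} = - (\frac{23}{3} - \frac{92312}{3}) = \left(-1\right) \left(-30763\right) = 30763$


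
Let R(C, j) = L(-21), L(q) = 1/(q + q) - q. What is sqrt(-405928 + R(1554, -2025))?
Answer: I*sqrt(716019990)/42 ≈ 637.11*I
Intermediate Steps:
L(q) = 1/(2*q) - q
R(C, j) = 881/42 (R(C, j) = (1/2)/(-21) - 1*(-21) = (1/2)*(-1/21) + 21 = -1/42 + 21 = 881/42)
sqrt(-405928 + R(1554, -2025)) = sqrt(-405928 + 881/42) = sqrt(-17048095/42) = I*sqrt(716019990)/42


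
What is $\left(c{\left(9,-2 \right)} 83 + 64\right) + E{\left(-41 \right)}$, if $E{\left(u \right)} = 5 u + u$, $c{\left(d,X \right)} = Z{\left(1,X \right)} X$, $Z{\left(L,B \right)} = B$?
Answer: $150$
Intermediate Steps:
$c{\left(d,X \right)} = X^{2}$ ($c{\left(d,X \right)} = X X = X^{2}$)
$E{\left(u \right)} = 6 u$
$\left(c{\left(9,-2 \right)} 83 + 64\right) + E{\left(-41 \right)} = \left(\left(-2\right)^{2} \cdot 83 + 64\right) + 6 \left(-41\right) = \left(4 \cdot 83 + 64\right) - 246 = \left(332 + 64\right) - 246 = 396 - 246 = 150$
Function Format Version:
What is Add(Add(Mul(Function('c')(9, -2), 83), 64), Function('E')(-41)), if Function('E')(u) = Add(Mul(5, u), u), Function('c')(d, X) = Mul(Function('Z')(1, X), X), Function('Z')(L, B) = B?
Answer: 150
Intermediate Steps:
Function('c')(d, X) = Pow(X, 2) (Function('c')(d, X) = Mul(X, X) = Pow(X, 2))
Function('E')(u) = Mul(6, u)
Add(Add(Mul(Function('c')(9, -2), 83), 64), Function('E')(-41)) = Add(Add(Mul(Pow(-2, 2), 83), 64), Mul(6, -41)) = Add(Add(Mul(4, 83), 64), -246) = Add(Add(332, 64), -246) = Add(396, -246) = 150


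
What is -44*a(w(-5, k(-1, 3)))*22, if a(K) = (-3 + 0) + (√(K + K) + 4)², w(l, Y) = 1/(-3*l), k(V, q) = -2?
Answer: -190696/15 - 7744*√30/15 ≈ -15541.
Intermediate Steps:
w(l, Y) = -1/(3*l)
a(K) = -3 + (4 + √2*√K)² (a(K) = -3 + (√(2*K) + 4)² = -3 + (√2*√K + 4)² = -3 + (4 + √2*√K)²)
-44*a(w(-5, k(-1, 3)))*22 = -44*(-3 + (4 + √2*√(-⅓/(-5)))²)*22 = -44*(-3 + (4 + √2*√(-⅓*(-⅕)))²)*22 = -44*(-3 + (4 + √2*√(1/15))²)*22 = -44*(-3 + (4 + √2*(√15/15))²)*22 = -44*(-3 + (4 + √30/15)²)*22 = (132 - 44*(4 + √30/15)²)*22 = 2904 - 968*(4 + √30/15)²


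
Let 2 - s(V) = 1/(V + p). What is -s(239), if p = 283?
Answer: -1043/522 ≈ -1.9981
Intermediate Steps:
s(V) = 2 - 1/(283 + V) (s(V) = 2 - 1/(V + 283) = 2 - 1/(283 + V))
-s(239) = -(565 + 2*239)/(283 + 239) = -(565 + 478)/522 = -1043/522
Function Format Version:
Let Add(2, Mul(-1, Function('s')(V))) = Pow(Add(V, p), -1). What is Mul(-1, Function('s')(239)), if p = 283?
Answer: Rational(-1043, 522) ≈ -1.9981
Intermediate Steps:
Function('s')(V) = Add(2, Mul(-1, Pow(Add(283, V), -1))) (Function('s')(V) = Add(2, Mul(-1, Pow(Add(V, 283), -1))) = Add(2, Mul(-1, Pow(Add(283, V), -1))))
Mul(-1, Function('s')(239)) = Mul(-1, Mul(Pow(Add(283, 239), -1), Add(565, Mul(2, 239)))) = Mul(-1, Mul(Pow(522, -1), Add(565, 478))) = Mul(-1, Mul(Rational(1, 522), 1043)) = Mul(-1, Rational(1043, 522)) = Rational(-1043, 522)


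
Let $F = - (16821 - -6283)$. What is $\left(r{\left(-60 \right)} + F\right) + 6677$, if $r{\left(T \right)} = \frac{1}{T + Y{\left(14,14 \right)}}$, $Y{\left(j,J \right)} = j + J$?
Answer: $- \frac{525665}{32} \approx -16427.0$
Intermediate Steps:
$Y{\left(j,J \right)} = J + j$
$r{\left(T \right)} = \frac{1}{28 + T}$ ($r{\left(T \right)} = \frac{1}{T + \left(14 + 14\right)} = \frac{1}{T + 28} = \frac{1}{28 + T}$)
$F = -23104$ ($F = - (16821 + 6283) = \left(-1\right) 23104 = -23104$)
$\left(r{\left(-60 \right)} + F\right) + 6677 = \left(\frac{1}{28 - 60} - 23104\right) + 6677 = \left(\frac{1}{-32} - 23104\right) + 6677 = \left(- \frac{1}{32} - 23104\right) + 6677 = - \frac{739329}{32} + 6677 = - \frac{525665}{32}$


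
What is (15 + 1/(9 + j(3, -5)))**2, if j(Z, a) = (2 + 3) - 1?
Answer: 38416/169 ≈ 227.31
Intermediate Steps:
j(Z, a) = 4 (j(Z, a) = 5 - 1 = 4)
(15 + 1/(9 + j(3, -5)))**2 = (15 + 1/(9 + 4))**2 = (15 + 1/13)**2 = (196/13)**2 = 38416/169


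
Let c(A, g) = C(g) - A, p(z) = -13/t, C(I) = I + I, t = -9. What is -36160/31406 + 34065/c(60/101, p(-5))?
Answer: 486207014875/32756458 ≈ 14843.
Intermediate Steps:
C(I) = 2*I
p(z) = 13/9 (p(z) = -13/(-9) = -13*(-⅑) = 13/9)
c(A, g) = -A + 2*g (c(A, g) = 2*g - A = -A + 2*g)
-36160/31406 + 34065/c(60/101, p(-5)) = -36160/31406 + 34065/(-60/101 + 2*(13/9)) = -36160*1/31406 + 34065/(-60/101 + 26/9) = -18080/15703 + 34065/(-1*60/101 + 26/9) = -18080/15703 + 34065/(-60/101 + 26/9) = -18080/15703 + 34065/(2086/909) = -18080/15703 + 34065*(909/2086) = -18080/15703 + 30965085/2086 = 486207014875/32756458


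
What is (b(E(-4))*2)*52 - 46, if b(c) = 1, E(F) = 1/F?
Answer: 58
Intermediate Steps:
(b(E(-4))*2)*52 - 46 = (1*2)*52 - 46 = 2*52 - 46 = 104 - 46 = 58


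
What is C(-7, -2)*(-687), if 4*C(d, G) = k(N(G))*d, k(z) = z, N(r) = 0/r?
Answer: 0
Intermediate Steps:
N(r) = 0
C(d, G) = 0 (C(d, G) = (0*d)/4 = (¼)*0 = 0)
C(-7, -2)*(-687) = 0*(-687) = 0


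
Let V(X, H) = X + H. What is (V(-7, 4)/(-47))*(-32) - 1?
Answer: -143/47 ≈ -3.0426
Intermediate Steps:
V(X, H) = H + X
(V(-7, 4)/(-47))*(-32) - 1 = ((4 - 7)/(-47))*(-32) - 1 = -3*(-1/47)*(-32) - 1 = (3/47)*(-32) - 1 = -96/47 - 1 = -143/47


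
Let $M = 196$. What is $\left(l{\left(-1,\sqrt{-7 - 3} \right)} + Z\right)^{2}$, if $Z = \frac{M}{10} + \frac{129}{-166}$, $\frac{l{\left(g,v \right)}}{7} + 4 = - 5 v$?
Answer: $- \frac{8381006311}{688900} + \frac{53319 i \sqrt{10}}{83} \approx -12166.0 + 2031.4 i$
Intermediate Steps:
$l{\left(g,v \right)} = -28 - 35 v$ ($l{\left(g,v \right)} = -28 + 7 \left(- 5 v\right) = -28 - 35 v$)
$Z = \frac{15623}{830}$ ($Z = \frac{196}{10} + \frac{129}{-166} = 196 \cdot \frac{1}{10} + 129 \left(- \frac{1}{166}\right) = \frac{98}{5} - \frac{129}{166} = \frac{15623}{830} \approx 18.823$)
$\left(l{\left(-1,\sqrt{-7 - 3} \right)} + Z\right)^{2} = \left(\left(-28 - 35 \sqrt{-7 - 3}\right) + \frac{15623}{830}\right)^{2} = \left(\left(-28 - 35 \sqrt{-10}\right) + \frac{15623}{830}\right)^{2} = \left(\left(-28 - 35 i \sqrt{10}\right) + \frac{15623}{830}\right)^{2} = \left(- \frac{7617}{830} - 35 i \sqrt{10}\right)^{2}$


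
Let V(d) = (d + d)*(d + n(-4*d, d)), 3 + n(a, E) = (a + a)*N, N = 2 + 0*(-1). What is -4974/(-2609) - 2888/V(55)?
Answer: 57570839/29703465 ≈ 1.9382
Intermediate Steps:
N = 2 (N = 2 + 0 = 2)
n(a, E) = -3 + 4*a (n(a, E) = -3 + (a + a)*2 = -3 + (2*a)*2 = -3 + 4*a)
V(d) = 2*d*(-3 - 15*d) (V(d) = (d + d)*(d + (-3 + 4*(-4*d))) = (2*d)*(d + (-3 - 16*d)) = (2*d)*(-3 - 15*d) = 2*d*(-3 - 15*d))
-4974/(-2609) - 2888/V(55) = -4974/(-2609) - 2888*1/(330*(-1 - 5*55)) = -4974*(-1/2609) - 2888*1/(330*(-1 - 275)) = 4974/2609 - 2888/(6*55*(-276)) = 4974/2609 - 2888/(-91080) = 4974/2609 - 2888*(-1/91080) = 4974/2609 + 361/11385 = 57570839/29703465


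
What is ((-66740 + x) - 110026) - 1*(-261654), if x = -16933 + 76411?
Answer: 144366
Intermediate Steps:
x = 59478
((-66740 + x) - 110026) - 1*(-261654) = ((-66740 + 59478) - 110026) - 1*(-261654) = (-7262 - 110026) + 261654 = -117288 + 261654 = 144366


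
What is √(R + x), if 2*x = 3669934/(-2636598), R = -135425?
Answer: I*√941431905737643966/2636598 ≈ 368.0*I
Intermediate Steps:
x = -1834967/2636598 (x = (3669934/(-2636598))/2 = (3669934*(-1/2636598))/2 = (½)*(-1834967/1318299) = -1834967/2636598 ≈ -0.69596)
√(R + x) = √(-135425 - 1834967/2636598) = √(-357063119117/2636598) = I*√941431905737643966/2636598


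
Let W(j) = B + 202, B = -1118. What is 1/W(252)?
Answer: -1/916 ≈ -0.0010917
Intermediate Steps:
W(j) = -916 (W(j) = -1118 + 202 = -916)
1/W(252) = 1/(-916) = -1/916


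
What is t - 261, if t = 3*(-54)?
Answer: -423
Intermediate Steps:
t = -162
t - 261 = -162 - 261 = -423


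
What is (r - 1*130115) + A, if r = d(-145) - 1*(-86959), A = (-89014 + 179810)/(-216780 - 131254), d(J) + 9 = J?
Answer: -7536721668/174017 ≈ -43310.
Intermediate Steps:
d(J) = -9 + J
A = -45398/174017 (A = 90796/(-348034) = 90796*(-1/348034) = -45398/174017 ≈ -0.26088)
r = 86805 (r = (-9 - 145) - 1*(-86959) = -154 + 86959 = 86805)
(r - 1*130115) + A = (86805 - 1*130115) - 45398/174017 = (86805 - 130115) - 45398/174017 = -43310 - 45398/174017 = -7536721668/174017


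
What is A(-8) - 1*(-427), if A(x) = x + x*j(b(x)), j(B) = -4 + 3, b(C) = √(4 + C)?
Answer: 427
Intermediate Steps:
j(B) = -1
A(x) = 0 (A(x) = x + x*(-1) = x - x = 0)
A(-8) - 1*(-427) = 0 - 1*(-427) = 0 + 427 = 427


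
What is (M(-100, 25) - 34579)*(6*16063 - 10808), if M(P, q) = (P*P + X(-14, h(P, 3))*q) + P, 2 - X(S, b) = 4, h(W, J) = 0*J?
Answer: -2116060530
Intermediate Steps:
h(W, J) = 0
X(S, b) = -2 (X(S, b) = 2 - 1*4 = 2 - 4 = -2)
M(P, q) = P + P**2 - 2*q (M(P, q) = (P*P - 2*q) + P = (P**2 - 2*q) + P = P + P**2 - 2*q)
(M(-100, 25) - 34579)*(6*16063 - 10808) = ((-100 + (-100)**2 - 2*25) - 34579)*(6*16063 - 10808) = ((-100 + 10000 - 50) - 34579)*(96378 - 10808) = (9850 - 34579)*85570 = -24729*85570 = -2116060530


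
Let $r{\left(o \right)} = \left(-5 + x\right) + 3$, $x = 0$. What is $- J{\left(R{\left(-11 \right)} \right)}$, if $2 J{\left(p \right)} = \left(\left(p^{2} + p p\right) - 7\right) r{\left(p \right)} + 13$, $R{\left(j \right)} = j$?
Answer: $\frac{457}{2} \approx 228.5$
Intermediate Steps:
$r{\left(o \right)} = -2$ ($r{\left(o \right)} = \left(-5 + 0\right) + 3 = -5 + 3 = -2$)
$J{\left(p \right)} = \frac{27}{2} - 2 p^{2}$ ($J{\left(p \right)} = \frac{\left(\left(p^{2} + p p\right) - 7\right) \left(-2\right) + 13}{2} = \frac{\left(\left(p^{2} + p^{2}\right) - 7\right) \left(-2\right) + 13}{2} = \frac{\left(2 p^{2} - 7\right) \left(-2\right) + 13}{2} = \frac{\left(-7 + 2 p^{2}\right) \left(-2\right) + 13}{2} = \frac{\left(14 - 4 p^{2}\right) + 13}{2} = \frac{27 - 4 p^{2}}{2} = \frac{27}{2} - 2 p^{2}$)
$- J{\left(R{\left(-11 \right)} \right)} = - (\frac{27}{2} - 2 \left(-11\right)^{2}) = - (\frac{27}{2} - 242) = \left(-1\right) \left(- \frac{457}{2}\right) = \frac{457}{2}$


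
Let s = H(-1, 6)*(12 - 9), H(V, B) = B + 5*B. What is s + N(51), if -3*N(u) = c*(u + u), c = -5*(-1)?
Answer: -62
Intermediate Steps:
c = 5
N(u) = -10*u/3 (N(u) = -5*(u + u)/3 = -5*2*u/3 = -10*u/3)
H(V, B) = 6*B
s = 108 (s = (6*6)*(12 - 9) = 36*3 = 108)
s + N(51) = 108 - 10/3*51 = 108 - 170 = -62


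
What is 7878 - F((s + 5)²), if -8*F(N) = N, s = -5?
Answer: 7878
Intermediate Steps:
F(N) = -N/8
7878 - F((s + 5)²) = 7878 - (-1)*(-5 + 5)²/8 = 7878 - (-1)*0²/8 = 7878 - (-1)*0/8 = 7878 - 1*0 = 7878 + 0 = 7878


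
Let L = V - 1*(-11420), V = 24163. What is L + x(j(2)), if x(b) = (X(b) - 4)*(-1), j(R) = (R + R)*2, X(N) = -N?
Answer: 35595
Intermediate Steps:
j(R) = 4*R (j(R) = (2*R)*2 = 4*R)
x(b) = 4 + b (x(b) = (-b - 4)*(-1) = (-4 - b)*(-1) = 4 + b)
L = 35583 (L = 24163 - 1*(-11420) = 24163 + 11420 = 35583)
L + x(j(2)) = 35583 + (4 + 4*2) = 35583 + (4 + 8) = 35583 + 12 = 35595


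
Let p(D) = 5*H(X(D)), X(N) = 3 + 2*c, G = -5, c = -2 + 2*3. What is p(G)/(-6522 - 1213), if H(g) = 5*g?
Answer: -55/1547 ≈ -0.035553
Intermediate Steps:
c = 4 (c = -2 + 6 = 4)
X(N) = 11 (X(N) = 3 + 2*4 = 3 + 8 = 11)
p(D) = 275 (p(D) = 5*(5*11) = 5*55 = 275)
p(G)/(-6522 - 1213) = 275/(-6522 - 1213) = 275/(-7735) = -1/7735*275 = -55/1547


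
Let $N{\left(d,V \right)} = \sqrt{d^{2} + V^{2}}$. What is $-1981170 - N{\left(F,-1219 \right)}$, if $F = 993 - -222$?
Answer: $-1981170 - \sqrt{2962186} \approx -1.9829 \cdot 10^{6}$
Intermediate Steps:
$F = 1215$ ($F = 993 + 222 = 1215$)
$N{\left(d,V \right)} = \sqrt{V^{2} + d^{2}}$
$-1981170 - N{\left(F,-1219 \right)} = -1981170 - \sqrt{\left(-1219\right)^{2} + 1215^{2}} = -1981170 - \sqrt{1485961 + 1476225} = -1981170 - \sqrt{2962186}$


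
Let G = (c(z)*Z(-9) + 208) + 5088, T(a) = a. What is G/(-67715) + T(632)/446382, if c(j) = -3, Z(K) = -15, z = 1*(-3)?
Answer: -1170665191/15113378565 ≈ -0.077459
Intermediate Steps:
z = -3
G = 5341 (G = (-3*(-15) + 208) + 5088 = (45 + 208) + 5088 = 253 + 5088 = 5341)
G/(-67715) + T(632)/446382 = 5341/(-67715) + 632/446382 = 5341*(-1/67715) + 632*(1/446382) = -5341/67715 + 316/223191 = -1170665191/15113378565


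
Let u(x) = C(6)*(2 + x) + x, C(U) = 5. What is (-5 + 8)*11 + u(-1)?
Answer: 37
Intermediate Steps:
u(x) = 10 + 6*x (u(x) = 5*(2 + x) + x = (10 + 5*x) + x = 10 + 6*x)
(-5 + 8)*11 + u(-1) = (-5 + 8)*11 + (10 + 6*(-1)) = 3*11 + (10 - 6) = 33 + 4 = 37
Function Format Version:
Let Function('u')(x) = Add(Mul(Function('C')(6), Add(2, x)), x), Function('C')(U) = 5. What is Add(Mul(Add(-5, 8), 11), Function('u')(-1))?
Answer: 37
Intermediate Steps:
Function('u')(x) = Add(10, Mul(6, x)) (Function('u')(x) = Add(Mul(5, Add(2, x)), x) = Add(Add(10, Mul(5, x)), x) = Add(10, Mul(6, x)))
Add(Mul(Add(-5, 8), 11), Function('u')(-1)) = Add(Mul(Add(-5, 8), 11), Add(10, Mul(6, -1))) = Add(Mul(3, 11), Add(10, -6)) = Add(33, 4) = 37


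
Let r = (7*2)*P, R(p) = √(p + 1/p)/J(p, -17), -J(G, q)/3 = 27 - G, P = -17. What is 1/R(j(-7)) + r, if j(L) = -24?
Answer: -238 + 306*I*√3462/577 ≈ -238.0 + 31.204*I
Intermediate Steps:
J(G, q) = -81 + 3*G (J(G, q) = -3*(27 - G) = -81 + 3*G)
R(p) = √(p + 1/p)/(-81 + 3*p)
r = -238 (r = (7*2)*(-17) = 14*(-17) = -238)
1/R(j(-7)) + r = 1/(√(-24 + 1/(-24))/(3*(-27 - 24))) - 238 = 1/((⅓)*√(-24 - 1/24)/(-51)) - 238 = 1/((⅓)*(-1/51)*√(-577/24)) - 238 = 1/((⅓)*(-1/51)*(I*√3462/12)) - 238 = 1/(-I*√3462/1836) - 238 = 306*I*√3462/577 - 238 = -238 + 306*I*√3462/577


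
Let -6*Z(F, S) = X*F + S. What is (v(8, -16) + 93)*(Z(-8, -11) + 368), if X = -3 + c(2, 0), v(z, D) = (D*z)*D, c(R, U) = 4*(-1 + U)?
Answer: 1543661/2 ≈ 7.7183e+5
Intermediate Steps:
c(R, U) = -4 + 4*U
v(z, D) = z*D²
X = -7 (X = -3 + (-4 + 4*0) = -3 + (-4 + 0) = -3 - 4 = -7)
Z(F, S) = -S/6 + 7*F/6 (Z(F, S) = -(-7*F + S)/6 = -(S - 7*F)/6 = -S/6 + 7*F/6)
(v(8, -16) + 93)*(Z(-8, -11) + 368) = (8*(-16)² + 93)*((-⅙*(-11) + (7/6)*(-8)) + 368) = (8*256 + 93)*((11/6 - 28/3) + 368) = (2048 + 93)*(-15/2 + 368) = 2141*(721/2) = 1543661/2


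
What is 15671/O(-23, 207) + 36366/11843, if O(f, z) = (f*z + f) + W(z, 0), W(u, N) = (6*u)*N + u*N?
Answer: -893593/4358224 ≈ -0.20504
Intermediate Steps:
W(u, N) = 7*N*u (W(u, N) = 6*N*u + N*u = 7*N*u)
O(f, z) = f + f*z (O(f, z) = (f*z + f) + 7*0*z = (f + f*z) + 0 = f + f*z)
15671/O(-23, 207) + 36366/11843 = 15671/((-23*(1 + 207))) + 36366/11843 = 15671/((-23*208)) + 36366*(1/11843) = 15671/(-4784) + 36366/11843 = 15671*(-1/4784) + 36366/11843 = -15671/4784 + 36366/11843 = -893593/4358224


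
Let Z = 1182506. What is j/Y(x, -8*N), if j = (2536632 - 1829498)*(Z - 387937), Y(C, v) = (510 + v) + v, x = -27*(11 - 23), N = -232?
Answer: 280933377623/2111 ≈ 1.3308e+8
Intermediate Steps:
x = 324 (x = -27*(-12) = 324)
Y(C, v) = 510 + 2*v
j = 561866755246 (j = (2536632 - 1829498)*(1182506 - 387937) = 707134*794569 = 561866755246)
j/Y(x, -8*N) = 561866755246/(510 + 2*(-8*(-232))) = 561866755246/(510 + 2*1856) = 561866755246/(510 + 3712) = 561866755246/4222 = 561866755246*(1/4222) = 280933377623/2111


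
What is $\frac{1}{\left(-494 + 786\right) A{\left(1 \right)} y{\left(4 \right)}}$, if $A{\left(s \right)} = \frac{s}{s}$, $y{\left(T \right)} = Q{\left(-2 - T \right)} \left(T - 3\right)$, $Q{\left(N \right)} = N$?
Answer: $- \frac{1}{1752} \approx -0.00057078$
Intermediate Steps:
$y{\left(T \right)} = \left(-3 + T\right) \left(-2 - T\right)$ ($y{\left(T \right)} = \left(-2 - T\right) \left(T - 3\right) = \left(-2 - T\right) \left(-3 + T\right) = \left(-3 + T\right) \left(-2 - T\right)$)
$A{\left(s \right)} = 1$
$\frac{1}{\left(-494 + 786\right) A{\left(1 \right)} y{\left(4 \right)}} = \frac{1}{\left(-494 + 786\right) 1 \left(6 + 4 - 4^{2}\right)} = \frac{1}{292 \cdot 1 \left(6 + 4 - 16\right)} = \frac{1}{292 \cdot 1 \left(-6\right)} = \frac{1}{292 \left(-6\right)} = \frac{1}{292} \left(- \frac{1}{6}\right) = - \frac{1}{1752}$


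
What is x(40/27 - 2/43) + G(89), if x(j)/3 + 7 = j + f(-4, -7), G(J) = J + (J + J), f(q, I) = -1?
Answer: 95707/387 ≈ 247.30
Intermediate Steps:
G(J) = 3*J (G(J) = J + 2*J = 3*J)
x(j) = -24 + 3*j (x(j) = -21 + 3*(j - 1) = -21 + 3*(-1 + j) = -21 + (-3 + 3*j) = -24 + 3*j)
x(40/27 - 2/43) + G(89) = (-24 + 3*(40/27 - 2/43)) + 3*89 = (-24 + 3*(40*(1/27) - 2*1/43)) + 267 = (-24 + 3*(40/27 - 2/43)) + 267 = (-24 + 3*(1666/1161)) + 267 = (-24 + 1666/387) + 267 = -7622/387 + 267 = 95707/387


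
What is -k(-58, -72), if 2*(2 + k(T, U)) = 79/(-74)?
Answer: 375/148 ≈ 2.5338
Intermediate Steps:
k(T, U) = -375/148 (k(T, U) = -2 + (79/(-74))/2 = -2 + (79*(-1/74))/2 = -2 + (½)*(-79/74) = -2 - 79/148 = -375/148)
-k(-58, -72) = -1*(-375/148) = 375/148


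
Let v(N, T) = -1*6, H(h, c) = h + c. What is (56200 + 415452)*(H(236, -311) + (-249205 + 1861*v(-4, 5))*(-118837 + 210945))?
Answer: -11311277187750236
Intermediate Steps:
H(h, c) = c + h
v(N, T) = -6
(56200 + 415452)*(H(236, -311) + (-249205 + 1861*v(-4, 5))*(-118837 + 210945)) = (56200 + 415452)*((-311 + 236) + (-249205 + 1861*(-6))*(-118837 + 210945)) = 471652*(-75 + (-249205 - 11166)*92108) = 471652*(-75 - 260371*92108) = 471652*(-75 - 23982252068) = 471652*(-23982252143) = -11311277187750236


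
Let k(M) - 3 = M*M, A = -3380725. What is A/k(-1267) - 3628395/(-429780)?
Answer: 1401174832/221128973 ≈ 6.3365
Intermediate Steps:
k(M) = 3 + M² (k(M) = 3 + M*M = 3 + M²)
A/k(-1267) - 3628395/(-429780) = -3380725/(3 + (-1267)²) - 3628395/(-429780) = -3380725/(3 + 1605289) - 3628395*(-1/429780) = -3380725/1605292 + 241893/28652 = 1401174832/221128973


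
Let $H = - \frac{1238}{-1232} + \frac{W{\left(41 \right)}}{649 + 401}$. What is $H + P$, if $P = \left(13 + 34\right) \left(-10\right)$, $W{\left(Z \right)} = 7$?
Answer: $- \frac{21667267}{46200} \approx -468.99$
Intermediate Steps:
$P = -470$ ($P = 47 \left(-10\right) = -470$)
$H = \frac{46733}{46200}$ ($H = - \frac{1238}{-1232} + \frac{7}{649 + 401} = \left(-1238\right) \left(- \frac{1}{1232}\right) + \frac{7}{1050} = \frac{619}{616} + 7 \cdot \frac{1}{1050} = \frac{619}{616} + \frac{1}{150} = \frac{46733}{46200} \approx 1.0115$)
$H + P = \frac{46733}{46200} - 470 = - \frac{21667267}{46200}$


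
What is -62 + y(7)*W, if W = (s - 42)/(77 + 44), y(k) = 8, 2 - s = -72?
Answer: -7246/121 ≈ -59.884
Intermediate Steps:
s = 74 (s = 2 - 1*(-72) = 2 + 72 = 74)
W = 32/121 (W = (74 - 42)/(77 + 44) = 32/121 ≈ 0.26446)
-62 + y(7)*W = -62 + 8*(32/121) = -62 + 256/121 = -7246/121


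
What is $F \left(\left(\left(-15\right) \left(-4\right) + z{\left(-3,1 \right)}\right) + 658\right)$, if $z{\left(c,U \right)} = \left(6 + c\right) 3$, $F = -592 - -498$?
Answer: $-68338$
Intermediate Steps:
$F = -94$ ($F = -592 + 498 = -94$)
$z{\left(c,U \right)} = 18 + 3 c$
$F \left(\left(\left(-15\right) \left(-4\right) + z{\left(-3,1 \right)}\right) + 658\right) = - 94 \left(\left(\left(-15\right) \left(-4\right) + \left(18 + 3 \left(-3\right)\right)\right) + 658\right) = - 94 \left(\left(60 + \left(18 - 9\right)\right) + 658\right) = - 94 \left(\left(60 + 9\right) + 658\right) = - 94 \left(69 + 658\right) = \left(-94\right) 727 = -68338$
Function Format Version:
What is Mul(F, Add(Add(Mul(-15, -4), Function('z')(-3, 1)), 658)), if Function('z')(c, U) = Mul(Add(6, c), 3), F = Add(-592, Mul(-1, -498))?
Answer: -68338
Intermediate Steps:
F = -94 (F = Add(-592, 498) = -94)
Function('z')(c, U) = Add(18, Mul(3, c))
Mul(F, Add(Add(Mul(-15, -4), Function('z')(-3, 1)), 658)) = Mul(-94, Add(Add(Mul(-15, -4), Add(18, Mul(3, -3))), 658)) = Mul(-94, Add(Add(60, Add(18, -9)), 658)) = Mul(-94, Add(Add(60, 9), 658)) = Mul(-94, Add(69, 658)) = Mul(-94, 727) = -68338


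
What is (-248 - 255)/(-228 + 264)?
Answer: -503/36 ≈ -13.972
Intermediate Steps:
(-248 - 255)/(-228 + 264) = -503/36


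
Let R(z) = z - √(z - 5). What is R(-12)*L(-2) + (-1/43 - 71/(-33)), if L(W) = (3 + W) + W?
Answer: 20048/1419 + I*√17 ≈ 14.128 + 4.1231*I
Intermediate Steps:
R(z) = z - √(-5 + z)
L(W) = 3 + 2*W
R(-12)*L(-2) + (-1/43 - 71/(-33)) = (-12 - √(-5 - 12))*(3 + 2*(-2)) + (-1/43 - 71/(-33)) = (-12 - √(-17))*(3 - 4) + (-1*1/43 - 71*(-1/33)) = (-12 - I*√17)*(-1) + (-1/43 + 71/33) = (-12 - I*√17)*(-1) + 3020/1419 = (12 + I*√17) + 3020/1419 = 20048/1419 + I*√17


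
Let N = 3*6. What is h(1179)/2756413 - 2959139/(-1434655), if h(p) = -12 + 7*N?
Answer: 8156772759077/3954501692515 ≈ 2.0627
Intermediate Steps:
N = 18
h(p) = 114 (h(p) = -12 + 7*18 = -12 + 126 = 114)
h(1179)/2756413 - 2959139/(-1434655) = 114/2756413 - 2959139/(-1434655) = 114*(1/2756413) - 2959139*(-1/1434655) = 114/2756413 + 2959139/1434655 = 8156772759077/3954501692515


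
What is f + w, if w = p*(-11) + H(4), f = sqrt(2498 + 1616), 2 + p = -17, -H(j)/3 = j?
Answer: 197 + 11*sqrt(34) ≈ 261.14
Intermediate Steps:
H(j) = -3*j
p = -19 (p = -2 - 17 = -19)
f = 11*sqrt(34) (f = sqrt(4114) = 11*sqrt(34) ≈ 64.141)
w = 197 (w = -19*(-11) - 3*4 = 209 - 12 = 197)
f + w = 11*sqrt(34) + 197 = 197 + 11*sqrt(34)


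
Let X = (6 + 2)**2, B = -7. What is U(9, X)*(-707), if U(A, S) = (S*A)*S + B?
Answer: -26057899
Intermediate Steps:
X = 64 (X = 8**2 = 64)
U(A, S) = -7 + A*S**2 (U(A, S) = (S*A)*S - 7 = (A*S)*S - 7 = A*S**2 - 7 = -7 + A*S**2)
U(9, X)*(-707) = (-7 + 9*64**2)*(-707) = (-7 + 9*4096)*(-707) = (-7 + 36864)*(-707) = 36857*(-707) = -26057899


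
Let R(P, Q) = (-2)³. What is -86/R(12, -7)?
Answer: 43/4 ≈ 10.750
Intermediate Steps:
R(P, Q) = -8
-86/R(12, -7) = -86/(-8) = -86*(-⅛) = 43/4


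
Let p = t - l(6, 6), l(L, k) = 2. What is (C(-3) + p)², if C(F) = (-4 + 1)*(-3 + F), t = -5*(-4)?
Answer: 1296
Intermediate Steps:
t = 20
p = 18 (p = 20 - 1*2 = 20 - 2 = 18)
C(F) = 9 - 3*F (C(F) = -3*(-3 + F) = 9 - 3*F)
(C(-3) + p)² = ((9 - 3*(-3)) + 18)² = ((9 + 9) + 18)² = (18 + 18)² = 36² = 1296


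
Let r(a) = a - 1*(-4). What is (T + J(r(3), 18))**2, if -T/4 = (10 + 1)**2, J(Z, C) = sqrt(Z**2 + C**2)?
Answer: (484 - sqrt(373))**2 ≈ 2.1593e+5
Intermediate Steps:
r(a) = 4 + a (r(a) = a + 4 = 4 + a)
J(Z, C) = sqrt(C**2 + Z**2)
T = -484 (T = -4*(10 + 1)**2 = -4*11**2 = -4*121 = -484)
(T + J(r(3), 18))**2 = (-484 + sqrt(18**2 + (4 + 3)**2))**2 = (-484 + sqrt(324 + 7**2))**2 = (-484 + sqrt(324 + 49))**2 = (-484 + sqrt(373))**2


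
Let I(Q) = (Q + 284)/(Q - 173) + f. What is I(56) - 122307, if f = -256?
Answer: -14340211/117 ≈ -1.2257e+5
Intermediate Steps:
I(Q) = -256 + (284 + Q)/(-173 + Q) (I(Q) = (Q + 284)/(Q - 173) - 256 = (284 + Q)/(-173 + Q) - 256 = -256 + (284 + Q)/(-173 + Q))
I(56) - 122307 = (44572 - 255*56)/(-173 + 56) - 122307 = (44572 - 14280)/(-117) - 122307 = -1/117*30292 - 122307 = -30292/117 - 122307 = -14340211/117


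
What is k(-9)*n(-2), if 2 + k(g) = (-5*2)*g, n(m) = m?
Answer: -176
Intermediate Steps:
k(g) = -2 - 10*g (k(g) = -2 + (-5*2)*g = -2 - 10*g)
k(-9)*n(-2) = (-2 - 10*(-9))*(-2) = (-2 + 90)*(-2) = 88*(-2) = -176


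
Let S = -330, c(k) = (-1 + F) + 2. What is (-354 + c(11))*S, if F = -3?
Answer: 117480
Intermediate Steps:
c(k) = -2 (c(k) = (-1 - 3) + 2 = -4 + 2 = -2)
(-354 + c(11))*S = (-354 - 2)*(-330) = -356*(-330) = 117480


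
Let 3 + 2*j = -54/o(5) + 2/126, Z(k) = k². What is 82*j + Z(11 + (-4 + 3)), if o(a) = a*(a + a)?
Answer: -104941/1575 ≈ -66.629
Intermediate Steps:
o(a) = 2*a² (o(a) = a*(2*a) = 2*a²)
j = -6401/3150 (j = -3/2 + (-54/(2*5²) + 2/126)/2 = -3/2 + (-54/(2*25) + 2*(1/126))/2 = -3/2 + (-54/50 + 1/63)/2 = -3/2 + (-54*1/50 + 1/63)/2 = -3/2 + (-27/25 + 1/63)/2 = -3/2 + (½)*(-1676/1575) = -3/2 - 838/1575 = -6401/3150 ≈ -2.0321)
82*j + Z(11 + (-4 + 3)) = 82*(-6401/3150) + (11 + (-4 + 3))² = -262441/1575 + (11 - 1)² = -262441/1575 + 10² = -262441/1575 + 100 = -104941/1575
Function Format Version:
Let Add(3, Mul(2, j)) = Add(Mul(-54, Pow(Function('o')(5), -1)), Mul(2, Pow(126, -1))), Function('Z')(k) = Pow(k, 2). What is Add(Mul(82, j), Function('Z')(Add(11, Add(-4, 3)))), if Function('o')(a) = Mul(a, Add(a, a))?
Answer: Rational(-104941, 1575) ≈ -66.629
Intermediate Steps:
Function('o')(a) = Mul(2, Pow(a, 2)) (Function('o')(a) = Mul(a, Mul(2, a)) = Mul(2, Pow(a, 2)))
j = Rational(-6401, 3150) (j = Add(Rational(-3, 2), Mul(Rational(1, 2), Add(Mul(-54, Pow(Mul(2, Pow(5, 2)), -1)), Mul(2, Pow(126, -1))))) = Add(Rational(-3, 2), Mul(Rational(1, 2), Add(Mul(-54, Pow(Mul(2, 25), -1)), Mul(2, Rational(1, 126))))) = Add(Rational(-3, 2), Mul(Rational(1, 2), Add(Mul(-54, Pow(50, -1)), Rational(1, 63)))) = Add(Rational(-3, 2), Mul(Rational(1, 2), Add(Mul(-54, Rational(1, 50)), Rational(1, 63)))) = Add(Rational(-3, 2), Mul(Rational(1, 2), Add(Rational(-27, 25), Rational(1, 63)))) = Add(Rational(-3, 2), Mul(Rational(1, 2), Rational(-1676, 1575))) = Add(Rational(-3, 2), Rational(-838, 1575)) = Rational(-6401, 3150) ≈ -2.0321)
Add(Mul(82, j), Function('Z')(Add(11, Add(-4, 3)))) = Add(Mul(82, Rational(-6401, 3150)), Pow(Add(11, Add(-4, 3)), 2)) = Add(Rational(-262441, 1575), Pow(Add(11, -1), 2)) = Add(Rational(-262441, 1575), Pow(10, 2)) = Add(Rational(-262441, 1575), 100) = Rational(-104941, 1575)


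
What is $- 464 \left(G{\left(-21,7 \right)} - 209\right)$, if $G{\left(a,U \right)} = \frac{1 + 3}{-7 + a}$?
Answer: $\frac{679296}{7} \approx 97042.0$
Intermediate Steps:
$G{\left(a,U \right)} = \frac{4}{-7 + a}$
$- 464 \left(G{\left(-21,7 \right)} - 209\right) = - 464 \left(\frac{4}{-7 - 21} - 209\right) = - 464 \left(\frac{4}{-28} - 209\right) = - 464 \left(4 \left(- \frac{1}{28}\right) - 209\right) = - 464 \left(- \frac{1}{7} - 209\right) = \left(-464\right) \left(- \frac{1464}{7}\right) = \frac{679296}{7}$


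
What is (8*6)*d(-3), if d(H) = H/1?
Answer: -144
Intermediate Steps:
d(H) = H (d(H) = H*1 = H)
(8*6)*d(-3) = (8*6)*(-3) = 48*(-3) = -144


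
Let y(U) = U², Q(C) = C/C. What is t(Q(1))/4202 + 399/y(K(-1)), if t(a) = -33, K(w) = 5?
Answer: 152343/9550 ≈ 15.952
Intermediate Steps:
Q(C) = 1
t(Q(1))/4202 + 399/y(K(-1)) = -33/4202 + 399/(5²) = -33*1/4202 + 399/25 = -3/382 + 399*(1/25) = -3/382 + 399/25 = 152343/9550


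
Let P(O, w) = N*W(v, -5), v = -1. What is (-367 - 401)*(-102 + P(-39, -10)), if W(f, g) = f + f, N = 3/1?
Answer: 82944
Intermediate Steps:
N = 3 (N = 3*1 = 3)
W(f, g) = 2*f
P(O, w) = -6 (P(O, w) = 3*(2*(-1)) = 3*(-2) = -6)
(-367 - 401)*(-102 + P(-39, -10)) = (-367 - 401)*(-102 - 6) = -768*(-108) = 82944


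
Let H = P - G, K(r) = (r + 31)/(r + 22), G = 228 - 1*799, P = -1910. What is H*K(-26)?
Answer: 6695/4 ≈ 1673.8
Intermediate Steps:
G = -571 (G = 228 - 799 = -571)
K(r) = (31 + r)/(22 + r)
H = -1339 (H = -1910 - 1*(-571) = -1910 + 571 = -1339)
H*K(-26) = -1339*(31 - 26)/(22 - 26) = -1339*5/(-4) = -(-1339)*5/4 = -1339*(-5/4) = 6695/4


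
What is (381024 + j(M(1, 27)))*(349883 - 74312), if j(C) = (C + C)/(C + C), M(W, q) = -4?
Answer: 104999440275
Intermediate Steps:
j(C) = 1 (j(C) = (2*C)/((2*C)) = (2*C)*(1/(2*C)) = 1)
(381024 + j(M(1, 27)))*(349883 - 74312) = (381024 + 1)*(349883 - 74312) = 381025*275571 = 104999440275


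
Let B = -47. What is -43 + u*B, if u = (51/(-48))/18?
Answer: -11585/288 ≈ -40.226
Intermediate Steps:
u = -17/288 (u = (51*(-1/48))*(1/18) = -17/16*1/18 = -17/288 ≈ -0.059028)
-43 + u*B = -43 - 17/288*(-47) = -43 + 799/288 = -11585/288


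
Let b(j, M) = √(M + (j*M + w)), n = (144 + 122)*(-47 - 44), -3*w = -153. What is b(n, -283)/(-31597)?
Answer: -√6850066/31597 ≈ -0.082833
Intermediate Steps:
w = 51 (w = -⅓*(-153) = 51)
n = -24206 (n = 266*(-91) = -24206)
b(j, M) = √(51 + M + M*j) (b(j, M) = √(M + (j*M + 51)) = √(M + (M*j + 51)) = √(M + (51 + M*j)) = √(51 + M + M*j))
b(n, -283)/(-31597) = √(51 - 283 - 283*(-24206))/(-31597) = √(51 - 283 + 6850298)*(-1/31597) = √6850066*(-1/31597) = -√6850066/31597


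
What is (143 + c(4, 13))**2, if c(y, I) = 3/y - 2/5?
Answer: 8219689/400 ≈ 20549.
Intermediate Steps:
c(y, I) = -2/5 + 3/y (c(y, I) = 3/y - 2*1/5 = 3/y - 2/5 = -2/5 + 3/y)
(143 + c(4, 13))**2 = (143 + (-2/5 + 3/4))**2 = (143 + 7/20)**2 = (2867/20)**2 = 8219689/400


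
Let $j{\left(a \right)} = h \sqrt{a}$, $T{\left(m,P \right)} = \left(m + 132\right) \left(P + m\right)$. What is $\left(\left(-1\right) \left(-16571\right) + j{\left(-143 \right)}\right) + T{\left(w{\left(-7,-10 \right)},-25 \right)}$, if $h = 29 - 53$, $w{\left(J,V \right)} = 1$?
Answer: $13379 - 24 i \sqrt{143} \approx 13379.0 - 287.0 i$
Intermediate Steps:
$T{\left(m,P \right)} = \left(132 + m\right) \left(P + m\right)$
$h = -24$
$j{\left(a \right)} = - 24 \sqrt{a}$
$\left(\left(-1\right) \left(-16571\right) + j{\left(-143 \right)}\right) + T{\left(w{\left(-7,-10 \right)},-25 \right)} = \left(\left(-1\right) \left(-16571\right) - 24 \sqrt{-143}\right) + \left(1^{2} + 132 \left(-25\right) + 132 \cdot 1 - 25\right) = \left(16571 - 24 i \sqrt{143}\right) + \left(1 - 3300 + 132 - 25\right) = \left(16571 - 24 i \sqrt{143}\right) - 3192 = 13379 - 24 i \sqrt{143}$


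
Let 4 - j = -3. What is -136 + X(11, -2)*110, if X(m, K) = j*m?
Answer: 8334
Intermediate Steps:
j = 7 (j = 4 - 1*(-3) = 4 + 3 = 7)
X(m, K) = 7*m
-136 + X(11, -2)*110 = -136 + (7*11)*110 = -136 + 77*110 = -136 + 8470 = 8334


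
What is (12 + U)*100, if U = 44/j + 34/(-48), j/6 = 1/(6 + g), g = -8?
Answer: -675/2 ≈ -337.50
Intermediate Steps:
j = -3 (j = 6/(6 - 8) = 6/(-2) = 6*(-1/2) = -3)
U = -123/8 (U = 44/(-3) + 34/(-48) = 44*(-1/3) + 34*(-1/48) = -44/3 - 17/24 = -123/8 ≈ -15.375)
(12 + U)*100 = (12 - 123/8)*100 = -27/8*100 = -675/2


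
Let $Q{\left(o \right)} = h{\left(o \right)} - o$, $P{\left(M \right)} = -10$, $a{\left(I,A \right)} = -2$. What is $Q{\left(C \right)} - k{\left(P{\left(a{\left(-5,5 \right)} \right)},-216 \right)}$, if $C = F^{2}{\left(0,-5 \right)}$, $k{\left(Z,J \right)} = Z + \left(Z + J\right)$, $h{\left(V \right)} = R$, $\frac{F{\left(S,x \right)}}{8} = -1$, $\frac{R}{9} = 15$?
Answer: $307$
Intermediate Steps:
$R = 135$ ($R = 9 \cdot 15 = 135$)
$F{\left(S,x \right)} = -8$ ($F{\left(S,x \right)} = 8 \left(-1\right) = -8$)
$h{\left(V \right)} = 135$
$k{\left(Z,J \right)} = J + 2 Z$ ($k{\left(Z,J \right)} = Z + \left(J + Z\right) = J + 2 Z$)
$C = 64$ ($C = \left(-8\right)^{2} = 64$)
$Q{\left(o \right)} = 135 - o$
$Q{\left(C \right)} - k{\left(P{\left(a{\left(-5,5 \right)} \right)},-216 \right)} = \left(135 - 64\right) - \left(-216 + 2 \left(-10\right)\right) = \left(135 - 64\right) - \left(-216 - 20\right) = 71 - -236 = 71 + 236 = 307$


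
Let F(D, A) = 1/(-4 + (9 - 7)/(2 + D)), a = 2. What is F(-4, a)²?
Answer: 1/25 ≈ 0.040000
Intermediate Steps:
F(D, A) = 1/(-4 + 2/(2 + D))
F(-4, a)² = ((-2 - 1*(-4))/(2*(3 + 2*(-4))))² = ((-2 + 4)/(2*(3 - 8)))² = ((½)*2/(-5))² = ((½)*(-⅕)*2)² = (-⅕)² = 1/25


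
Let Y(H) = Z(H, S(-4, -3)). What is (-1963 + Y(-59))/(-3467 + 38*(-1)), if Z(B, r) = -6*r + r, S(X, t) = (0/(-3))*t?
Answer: 1963/3505 ≈ 0.56006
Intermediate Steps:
S(X, t) = 0 (S(X, t) = (0*(-⅓))*t = 0*t = 0)
Z(B, r) = -5*r
Y(H) = 0 (Y(H) = -5*0 = 0)
(-1963 + Y(-59))/(-3467 + 38*(-1)) = (-1963 + 0)/(-3467 + 38*(-1)) = -1963/(-3467 - 38) = -1963/(-3505) = -1963*(-1/3505) = 1963/3505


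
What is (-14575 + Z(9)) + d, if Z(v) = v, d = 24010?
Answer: 9444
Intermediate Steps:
(-14575 + Z(9)) + d = (-14575 + 9) + 24010 = -14566 + 24010 = 9444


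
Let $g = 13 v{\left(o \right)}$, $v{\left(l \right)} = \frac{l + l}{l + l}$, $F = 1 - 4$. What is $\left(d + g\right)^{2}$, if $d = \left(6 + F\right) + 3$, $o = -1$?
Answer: $361$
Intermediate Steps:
$F = -3$
$v{\left(l \right)} = 1$ ($v{\left(l \right)} = \frac{2 l}{2 l} = 2 l \frac{1}{2 l} = 1$)
$d = 6$ ($d = \left(6 - 3\right) + 3 = 3 + 3 = 6$)
$g = 13$ ($g = 13 \cdot 1 = 13$)
$\left(d + g\right)^{2} = \left(6 + 13\right)^{2} = 19^{2} = 361$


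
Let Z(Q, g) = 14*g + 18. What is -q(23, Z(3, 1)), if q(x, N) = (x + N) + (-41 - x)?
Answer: 9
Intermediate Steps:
Z(Q, g) = 18 + 14*g
q(x, N) = -41 + N (q(x, N) = (N + x) + (-41 - x) = -41 + N)
-q(23, Z(3, 1)) = -(-41 + (18 + 14*1)) = -(-41 + (18 + 14)) = -(-41 + 32) = -1*(-9) = 9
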